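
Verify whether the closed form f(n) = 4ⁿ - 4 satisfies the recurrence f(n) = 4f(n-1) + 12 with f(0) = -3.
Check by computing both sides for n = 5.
From the recurrence with f(0) = -3:
  f(0) = -3, f(1) = 0, f(2) = 12, f(3) = 60, f(4) = 252, f(5) = 1020
  so the recurrence gives f(5) = 1020.
From the proposed closed form f(n) = 4ⁿ - 4:
  f(5) = 1020.
Both sides give 1020 at n = 5, and the initial condition(s) match, so the closed form is consistent.

Yes, the closed form is correct.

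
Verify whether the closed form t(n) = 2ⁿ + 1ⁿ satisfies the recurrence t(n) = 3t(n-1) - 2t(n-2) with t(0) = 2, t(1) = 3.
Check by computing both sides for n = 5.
From the recurrence with t(0) = 2, t(1) = 3:
  t(0) = 2, t(1) = 3, t(2) = 5, t(3) = 9, t(4) = 17, t(5) = 33
  so the recurrence gives t(5) = 33.
From the proposed closed form t(n) = 2ⁿ + 1ⁿ:
  t(5) = 33.
Both sides give 33 at n = 5, and the initial condition(s) match, so the closed form is consistent.

Yes, the closed form is correct.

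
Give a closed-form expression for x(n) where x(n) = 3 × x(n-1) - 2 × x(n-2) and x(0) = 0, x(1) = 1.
Recurrence: x(n) = 3 × x(n-1) - 2 × x(n-2), initial: x(0) = 0, x(1) = 1.
Characteristic equation: r² - 3r + 2 = 0, which factors as (r - 2)(r - 1) = 0, so r = 2, 1. General solution x(n) = A·2ⁿ + B·1ⁿ. From x(0) = 0: A + B = 0. From x(1) = 1: 2A + 1B = 1. Solving gives A = 1, B = -1.

x(n) = 2ⁿ - 1ⁿ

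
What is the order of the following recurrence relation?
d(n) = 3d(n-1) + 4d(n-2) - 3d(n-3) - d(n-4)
The order is the largest lag k for which d(n-k) appears. Here the deepest term is d(n-4), so the order is 4.

Order 4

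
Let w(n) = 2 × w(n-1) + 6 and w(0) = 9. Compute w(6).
Computing step by step:
w(0) = 9
w(1) = 2 × 9 + 6 = 24
w(2) = 2 × 24 + 6 = 54
w(3) = 2 × 54 + 6 = 114
w(4) = 2 × 114 + 6 = 234
w(5) = 2 × 234 + 6 = 474
w(6) = 2 × 474 + 6 = 954

954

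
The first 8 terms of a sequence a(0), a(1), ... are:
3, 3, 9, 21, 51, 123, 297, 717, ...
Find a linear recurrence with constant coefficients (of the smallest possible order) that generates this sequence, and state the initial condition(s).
Look for the lowest-order linear relation among consecutive terms.
Observation: a(n) - 2·a(n-1) - (1)·a(n-2) = 0 holds for the shown terms, and no order-1 relation a(n) = α·a(n-1) + β fits.
Check at n=3: 2·9 + (1)·3 = 21. ✓

a(n) = 2a(n-1) + a(n-2), a(0) = 3, a(1) = 3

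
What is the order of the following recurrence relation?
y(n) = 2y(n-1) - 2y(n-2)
The order is the largest lag k for which y(n-k) appears. Here the deepest term is y(n-2), so the order is 2.

Order 2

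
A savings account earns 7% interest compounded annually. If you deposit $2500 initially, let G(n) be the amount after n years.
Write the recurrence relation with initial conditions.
Each year the balance grows by 7%, i.e. is multiplied by 1 + 7/100 = 1.07, so G(n) = 1.07 × G(n-1). The initial deposit gives G(0) = 2500.
Unrolling gives the closed form G(n) = 2500 × (1.07)ⁿ.

G(n) = 1.07 × G(n-1), G(0) = 2500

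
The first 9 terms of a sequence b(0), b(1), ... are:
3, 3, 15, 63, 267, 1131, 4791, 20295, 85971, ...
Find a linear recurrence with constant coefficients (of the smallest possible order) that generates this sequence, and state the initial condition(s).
Look for the lowest-order linear relation among consecutive terms.
Observation: b(n) - 4·b(n-1) - (1)·b(n-2) = 0 holds for the shown terms, and no order-1 relation b(n) = α·b(n-1) + β fits.
Check at n=3: 4·15 + (1)·3 = 63. ✓

b(n) = 4b(n-1) + b(n-2), b(0) = 3, b(1) = 3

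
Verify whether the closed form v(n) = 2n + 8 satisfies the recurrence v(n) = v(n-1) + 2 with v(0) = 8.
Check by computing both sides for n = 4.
From the recurrence with v(0) = 8:
  v(0) = 8, v(1) = 10, v(2) = 12, v(3) = 14, v(4) = 16
  so the recurrence gives v(4) = 16.
From the proposed closed form v(n) = 2n + 8:
  v(4) = 16.
Both sides give 16 at n = 4, and the initial condition(s) match, so the closed form is consistent.

Yes, the closed form is correct.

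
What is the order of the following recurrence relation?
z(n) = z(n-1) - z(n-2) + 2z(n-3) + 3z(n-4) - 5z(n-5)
The order is the largest lag k for which z(n-k) appears. Here the deepest term is z(n-5), so the order is 5.

Order 5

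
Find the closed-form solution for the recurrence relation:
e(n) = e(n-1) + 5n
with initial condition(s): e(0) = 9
Recurrence: e(n) = e(n-1) + 5n, initial: e(0) = 9.
Telescoping: e(n) = e(0) + 5·Σᵢ₌₁ⁿ i = 9 + 5·n(n+1)/2.

e(n) = 5·n(n+1)/2 + 9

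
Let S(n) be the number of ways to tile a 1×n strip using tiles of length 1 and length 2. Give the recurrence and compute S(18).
Condition on the last tile: it has length 1 (leaving a 1×(n-1) strip) or length 2 (leaving a 1×(n-2) strip), so S(n) = S(n-1) + S(n-2) (order-2 linear recurrence).
For 0 ≤ i < 2 only unit tiles fit, so S(i) = 1.
Iterating the recurrence: S(2) = 2, S(3) = 3, S(4) = 5, S(5) = 8, S(6) = 13, S(7) = 21, S(8) = 34, S(9) = 55, S(10) = 89, S(11) = 144, S(12) = 233, S(13) = 377, S(14) = 610, S(15) = 987, S(16) = 1597, S(17) = 2584, S(18) = 4181.

S(n) = S(n-1) + S(n-2), with S(i) = 1 for 0 ≤ i < 2; S(18) = 4181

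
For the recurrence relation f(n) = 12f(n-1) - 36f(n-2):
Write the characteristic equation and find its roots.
Substitute f(n) = rⁿ and divide through by rⁿ⁻²: r² - 12r + 36 = 0
Factor: (r - 6)² = 0, so r = 6 (double root).
General solution: f(n) = (A + Bn)·6ⁿ

Characteristic: r² - 12r + 36 = 0, Roots: r = 6 (double root)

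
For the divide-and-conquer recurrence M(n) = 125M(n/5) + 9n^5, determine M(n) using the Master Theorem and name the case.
Master Theorem template: M(n) = a·M(n/b) + f(n).
Here: a=125, b=5, f(n)=9n^5
Compute log_b(a) = log_5(125) = 3.
f(n) = 9n^5 = Ω(n^(3+ε)) with ε = 2, and the regularity condition holds (a·f(n/b) = (a/b^5)·f(n) with a/b^5 = 5^-2 < 1). Case 3: M(n) = Θ(f(n)) = Θ(n^5).

Case 3: M(n) = Θ(n^5)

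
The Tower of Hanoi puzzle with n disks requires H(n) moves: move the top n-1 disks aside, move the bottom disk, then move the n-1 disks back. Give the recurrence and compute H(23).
Moving n disks = move the top n-1 disks aside (H(n-1) moves) + move the largest disk (1 move) + move the n-1 disks back on top (H(n-1) moves), so H(n) = 2H(n-1) + 1, with H(1) = 1 (a single disk takes one move).
First terms: 1, 3, 7, 15, 31, 63, … — each is one less than a power of 2. Indeed H(n) + 1 = 2(H(n-1) + 1) with H(1) + 1 = 2, so H(n) + 1 = 2ⁿ and H(n) = 2ⁿ - 1.
Hence H(23) = 2^23 - 1 = 8388608 - 1 = 8388607.

H(n) = 2H(n-1) + 1, H(1) = 1; H(23) = 8388607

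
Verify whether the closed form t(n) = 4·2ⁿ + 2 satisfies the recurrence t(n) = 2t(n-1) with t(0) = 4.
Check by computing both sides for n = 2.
From the recurrence with t(0) = 4:
  t(0) = 4, t(1) = 8, t(2) = 16
  so the recurrence gives t(2) = 16.
From the proposed closed form t(n) = 4·2ⁿ + 2:
  t(2) = 18.
The recurrence gives 16 but the closed form gives 18, so the closed form does not satisfy the recurrence.

No, the closed form is incorrect.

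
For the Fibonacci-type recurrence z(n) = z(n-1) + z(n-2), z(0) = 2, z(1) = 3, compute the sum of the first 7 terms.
Computing the sequence terms: 2, 3, 5, 8, 13, 21, 34
Adding these values together:

86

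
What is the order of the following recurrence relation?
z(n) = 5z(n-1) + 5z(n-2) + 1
The order is the largest lag k for which z(n-k) appears. Here the deepest term is z(n-2) (the 1 term is non-homogeneous and does not affect the order), so the order is 2.

Order 2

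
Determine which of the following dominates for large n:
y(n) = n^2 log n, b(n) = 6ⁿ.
Comparing growth rates:
Growth-rate hierarchy: log n ≺ any polynomial ≺ any exponential cⁿ (c>1) ≺ n! ≺ nⁿ.
exponential base 6 dominates polynomial degree 2 (with log factor) asymptotically.

b(n) grows faster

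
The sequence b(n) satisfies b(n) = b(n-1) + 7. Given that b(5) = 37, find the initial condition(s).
b(5) = b(0) + 5·7, so b(0) = 37 - 35 = 2.

b(0) = 2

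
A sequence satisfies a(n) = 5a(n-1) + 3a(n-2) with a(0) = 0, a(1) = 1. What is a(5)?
Computing the sequence terms:
0, 1, 5, 28, 155, 859

859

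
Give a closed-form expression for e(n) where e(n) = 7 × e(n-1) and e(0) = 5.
Recurrence: e(n) = 7 × e(n-1), initial: e(0) = 5.
Each term is 7 times the previous, so this is geometric with ratio 7. After n steps: e(n) = e(0)·7ⁿ = 5·7ⁿ.

e(n) = 5·7ⁿ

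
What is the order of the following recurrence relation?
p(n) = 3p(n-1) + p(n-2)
The order is the largest lag k for which p(n-k) appears. Here the deepest term is p(n-2), so the order is 2.

Order 2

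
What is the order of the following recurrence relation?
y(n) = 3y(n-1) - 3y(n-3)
The order is the largest lag k for which y(n-k) appears. Here the deepest term is y(n-3), so the order is 3.

Order 3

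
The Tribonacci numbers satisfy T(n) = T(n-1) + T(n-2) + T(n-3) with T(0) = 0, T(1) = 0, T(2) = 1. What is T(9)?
Computing the sequence terms:
0, 0, 1, 1, 2, 4, 7, 13, 24, 44

44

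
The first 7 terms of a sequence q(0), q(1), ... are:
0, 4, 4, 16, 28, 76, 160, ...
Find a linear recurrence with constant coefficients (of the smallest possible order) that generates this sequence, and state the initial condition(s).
Look for the lowest-order linear relation among consecutive terms.
Observation: q(n) - 1·q(n-1) - (3)·q(n-2) = 0 holds for the shown terms, and no order-1 relation q(n) = α·q(n-1) + β fits.
Check at n=3: 1·4 + (3)·4 = 16. ✓

q(n) = q(n-1) + 3q(n-2), q(0) = 0, q(1) = 4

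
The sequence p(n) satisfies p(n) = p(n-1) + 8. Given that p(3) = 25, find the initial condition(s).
p(3) = p(0) + 3·8, so p(0) = 25 - 24 = 1.

p(0) = 1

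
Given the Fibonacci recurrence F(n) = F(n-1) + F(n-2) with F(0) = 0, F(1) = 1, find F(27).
Computing the sequence terms:
0, 1, 1, 2, 3, 5, 8, 13, 21, 34, 55, 89, 144, 233, 377, 610, 987, 1597, 2584, 4181, 6765, 10946, 17711, 28657, 46368, 75025, 121393, 196418

196418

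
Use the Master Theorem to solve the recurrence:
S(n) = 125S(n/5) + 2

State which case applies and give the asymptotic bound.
Master Theorem template: S(n) = a·S(n/b) + f(n).
Here: a=125, b=5, f(n)=2
Compute log_b(a) = log_5(125) = 3.
f(n) = 2 = O(n^(3-ε)) with ε = 3. Case 1: S(n) = Θ(n^log_b(a)) = Θ(n^3).

Case 1: S(n) = Θ(n^3)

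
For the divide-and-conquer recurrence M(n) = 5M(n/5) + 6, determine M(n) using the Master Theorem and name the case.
Master Theorem template: M(n) = a·M(n/b) + f(n).
Here: a=5, b=5, f(n)=6
Compute log_b(a) = log_5(5) = 1.
f(n) = 6 = O(n^(1-ε)) with ε = 1. Case 1: M(n) = Θ(n^log_b(a)) = Θ(n).

Case 1: M(n) = Θ(n)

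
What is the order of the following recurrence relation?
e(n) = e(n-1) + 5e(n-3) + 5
The order is the largest lag k for which e(n-k) appears. Here the deepest term is e(n-3) (the 5 term is non-homogeneous and does not affect the order), so the order is 3.

Order 3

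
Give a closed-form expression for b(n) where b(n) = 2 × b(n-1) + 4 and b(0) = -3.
Recurrence: b(n) = 2 × b(n-1) + 4, initial: b(0) = -3.
Try b(n) = A·2ⁿ + C. Substituting: A·2ⁿ + C = 2(A·2ⁿ⁻¹ + C) + 4 = A·2ⁿ + 2C + 4, so C = 2C + 4, giving C = -4. Then b(0) = A - 4 = -3 gives A = 1.

b(n) = 2ⁿ - 4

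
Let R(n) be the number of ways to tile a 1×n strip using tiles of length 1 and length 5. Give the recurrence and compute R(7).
Condition on the last tile: it has length 1 (leaving a 1×(n-1) strip) or length 5 (leaving a 1×(n-5) strip), so R(n) = R(n-1) + R(n-5) (order-5 linear recurrence).
For 0 ≤ i < 5 only unit tiles fit, so R(i) = 1.
Iterating the recurrence: R(5) = 2, R(6) = 3, R(7) = 4.

R(n) = R(n-1) + R(n-5), with R(i) = 1 for 0 ≤ i < 5; R(7) = 4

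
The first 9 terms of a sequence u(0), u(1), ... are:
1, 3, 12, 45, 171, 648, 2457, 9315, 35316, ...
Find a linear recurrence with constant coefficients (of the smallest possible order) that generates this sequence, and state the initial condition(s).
Look for the lowest-order linear relation among consecutive terms.
Observation: u(n) - 3·u(n-1) - (3)·u(n-2) = 0 holds for the shown terms, and no order-1 relation u(n) = α·u(n-1) + β fits.
Check at n=3: 3·12 + (3)·3 = 45. ✓

u(n) = 3u(n-1) + 3u(n-2), u(0) = 1, u(1) = 3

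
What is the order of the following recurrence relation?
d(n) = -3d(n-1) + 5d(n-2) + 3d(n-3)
The order is the largest lag k for which d(n-k) appears. Here the deepest term is d(n-3), so the order is 3.

Order 3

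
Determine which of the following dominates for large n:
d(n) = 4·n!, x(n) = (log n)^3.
Comparing growth rates:
Growth-rate hierarchy: log n ≺ any polynomial ≺ any exponential cⁿ (c>1) ≺ n! ≺ nⁿ.
factorial dominates polylogarithmic (log n)^3 asymptotically.

d(n) grows faster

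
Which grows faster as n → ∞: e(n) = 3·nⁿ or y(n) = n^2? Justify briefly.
Comparing growth rates:
Growth-rate hierarchy: log n ≺ any polynomial ≺ any exponential cⁿ (c>1) ≺ n! ≺ nⁿ.
super-exponential nⁿ dominates polynomial degree 2 asymptotically.

e(n) grows faster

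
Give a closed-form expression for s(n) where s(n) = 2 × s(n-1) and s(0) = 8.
Recurrence: s(n) = 2 × s(n-1), initial: s(0) = 8.
Each term is 2 times the previous, so this is geometric with ratio 2. After n steps: s(n) = s(0)·2ⁿ = 8·2ⁿ.

s(n) = 8·2ⁿ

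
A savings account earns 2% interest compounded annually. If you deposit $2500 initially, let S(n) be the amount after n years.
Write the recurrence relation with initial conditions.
Each year the balance grows by 2%, i.e. is multiplied by 1 + 2/100 = 1.02, so S(n) = 1.02 × S(n-1). The initial deposit gives S(0) = 2500.
Unrolling gives the closed form S(n) = 2500 × (1.02)ⁿ.

S(n) = 1.02 × S(n-1), S(0) = 2500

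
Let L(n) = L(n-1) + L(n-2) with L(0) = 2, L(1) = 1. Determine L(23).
Computing the sequence terms:
2, 1, 3, 4, 7, 11, 18, 29, 47, 76, 123, 199, 322, 521, 843, 1364, 2207, 3571, 5778, 9349, 15127, 24476, 39603, 64079

64079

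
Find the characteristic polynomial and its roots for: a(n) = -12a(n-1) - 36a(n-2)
Substitute a(n) = rⁿ and divide through by rⁿ⁻²: r² + 12r + 36 = 0
Factor: (r + 6)² = 0, so r = -6 (double root).
General solution: a(n) = (A + Bn)·(-6)ⁿ

Characteristic: r² + 12r + 36 = 0, Roots: r = -6 (double root)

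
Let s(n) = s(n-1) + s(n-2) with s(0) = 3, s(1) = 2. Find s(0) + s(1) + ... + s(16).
Computing the sequence terms: 3, 2, 5, 7, 12, 19, 31, 50, 81, 131, 212, 343, 555, 898, 1453, 2351, 3804
Adding these values together:

9957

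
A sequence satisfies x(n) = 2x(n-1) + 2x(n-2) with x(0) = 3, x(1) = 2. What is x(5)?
Computing the sequence terms:
3, 2, 10, 24, 68, 184

184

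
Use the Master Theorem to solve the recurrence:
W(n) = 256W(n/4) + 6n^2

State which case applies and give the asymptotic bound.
Master Theorem template: W(n) = a·W(n/b) + f(n).
Here: a=256, b=4, f(n)=6n^2
Compute log_b(a) = log_4(256) = 4.
f(n) = 6n^2 = O(n^(4-ε)) with ε = 2. Case 1: W(n) = Θ(n^log_b(a)) = Θ(n^4).

Case 1: W(n) = Θ(n^4)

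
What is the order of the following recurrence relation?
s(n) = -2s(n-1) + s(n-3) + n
The order is the largest lag k for which s(n-k) appears. Here the deepest term is s(n-3) (the n term is non-homogeneous and does not affect the order), so the order is 3.

Order 3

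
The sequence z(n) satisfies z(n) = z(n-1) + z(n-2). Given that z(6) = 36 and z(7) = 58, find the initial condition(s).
Work backwards using z(k) = z(k+2) - z(k+1):
z(5) = z(7) - z(6) = 58 - 36 = 22
z(4) = z(6) - z(5) = 36 - 22 = 14
z(3) = z(5) - z(4) = 22 - 14 = 8
z(2) = z(4) - z(3) = 14 - 8 = 6
z(1) = z(3) - z(2) = 8 - 6 = 2
z(0) = z(2) - z(1) = 6 - 2 = 4

z(0) = 4, z(1) = 2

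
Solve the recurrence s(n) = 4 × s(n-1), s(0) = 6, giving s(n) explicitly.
Recurrence: s(n) = 4 × s(n-1), initial: s(0) = 6.
Each term is 4 times the previous, so this is geometric with ratio 4. After n steps: s(n) = s(0)·4ⁿ = 6·4ⁿ.

s(n) = 6·4ⁿ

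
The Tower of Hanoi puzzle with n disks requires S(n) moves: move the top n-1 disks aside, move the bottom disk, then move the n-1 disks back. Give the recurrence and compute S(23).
Moving n disks = move the top n-1 disks aside (S(n-1) moves) + move the largest disk (1 move) + move the n-1 disks back on top (S(n-1) moves), so S(n) = 2S(n-1) + 1, with S(1) = 1 (a single disk takes one move).
First terms: 1, 3, 7, 15, 31, 63, … — each is one less than a power of 2. Indeed S(n) + 1 = 2(S(n-1) + 1) with S(1) + 1 = 2, so S(n) + 1 = 2ⁿ and S(n) = 2ⁿ - 1.
Hence S(23) = 2^23 - 1 = 8388608 - 1 = 8388607.

S(n) = 2S(n-1) + 1, S(1) = 1; S(23) = 8388607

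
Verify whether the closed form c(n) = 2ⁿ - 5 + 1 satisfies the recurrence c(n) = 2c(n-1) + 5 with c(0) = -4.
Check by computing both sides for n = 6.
From the recurrence with c(0) = -4:
  c(0) = -4, c(1) = -3, c(2) = -1, c(3) = 3, c(4) = 11, c(5) = 27, c(6) = 59
  so the recurrence gives c(6) = 59.
From the proposed closed form c(n) = 2ⁿ - 5 + 1:
  c(6) = 60.
The recurrence gives 59 but the closed form gives 60, so the closed form does not satisfy the recurrence.

No, the closed form is incorrect.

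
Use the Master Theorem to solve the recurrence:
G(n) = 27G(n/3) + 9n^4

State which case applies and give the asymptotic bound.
Master Theorem template: G(n) = a·G(n/b) + f(n).
Here: a=27, b=3, f(n)=9n^4
Compute log_b(a) = log_3(27) = 3.
f(n) = 9n^4 = Ω(n^(3+ε)) with ε = 1, and the regularity condition holds (a·f(n/b) = (a/b^4)·f(n) with a/b^4 = 3^-1 < 1). Case 3: G(n) = Θ(f(n)) = Θ(n^4).

Case 3: G(n) = Θ(n^4)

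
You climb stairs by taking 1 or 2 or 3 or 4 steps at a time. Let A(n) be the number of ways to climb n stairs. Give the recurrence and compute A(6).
Condition on the size of the last step (1 to 4): before it there were n-1, …, n-4 stairs climbed, and these cases are disjoint, so A(n) = A(n-1) + A(n-2) + A(n-3) + A(n-4) (order-4 linear recurrence).
Initial conditions by direct count (compositions of i into parts ≤ 4): A(1) = 1; A(2) = 2; A(3) = 4; A(4) = 8.
Iterating the recurrence: A(5) = 15, A(6) = 29.

A(n) = A(n-1) + A(n-2) + A(n-3) + A(n-4), A(1) = 1, A(2) = 2, A(3) = 4, A(4) = 8; A(6) = 29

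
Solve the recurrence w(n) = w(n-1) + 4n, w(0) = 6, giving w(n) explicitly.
Recurrence: w(n) = w(n-1) + 4n, initial: w(0) = 6.
Telescoping: w(n) = w(0) + 4·Σᵢ₌₁ⁿ i = 6 + 4·n(n+1)/2.

w(n) = 4·n(n+1)/2 + 6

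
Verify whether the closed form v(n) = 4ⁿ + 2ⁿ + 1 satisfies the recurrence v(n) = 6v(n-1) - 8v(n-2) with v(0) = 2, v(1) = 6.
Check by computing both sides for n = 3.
From the recurrence with v(0) = 2, v(1) = 6:
  v(0) = 2, v(1) = 6, v(2) = 20, v(3) = 72
  so the recurrence gives v(3) = 72.
From the proposed closed form v(n) = 4ⁿ + 2ⁿ + 1:
  v(3) = 73.
The recurrence gives 72 but the closed form gives 73, so the closed form does not satisfy the recurrence.

No, the closed form is incorrect.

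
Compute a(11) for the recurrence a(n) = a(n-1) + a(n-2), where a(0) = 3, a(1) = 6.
Computing the sequence terms:
3, 6, 9, 15, 24, 39, 63, 102, 165, 267, 432, 699

699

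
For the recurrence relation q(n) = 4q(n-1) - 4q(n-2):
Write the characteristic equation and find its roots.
Substitute q(n) = rⁿ and divide through by rⁿ⁻²: r² - 4r + 4 = 0
Factor: (r - 2)² = 0, so r = 2 (double root).
General solution: q(n) = (A + Bn)·2ⁿ

Characteristic: r² - 4r + 4 = 0, Roots: r = 2 (double root)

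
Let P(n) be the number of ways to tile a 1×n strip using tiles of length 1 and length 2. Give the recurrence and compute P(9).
Condition on the last tile: it has length 1 (leaving a 1×(n-1) strip) or length 2 (leaving a 1×(n-2) strip), so P(n) = P(n-1) + P(n-2) (order-2 linear recurrence).
For 0 ≤ i < 2 only unit tiles fit, so P(i) = 1.
Iterating the recurrence: P(2) = 2, P(3) = 3, P(4) = 5, P(5) = 8, P(6) = 13, P(7) = 21, P(8) = 34, P(9) = 55.

P(n) = P(n-1) + P(n-2), with P(i) = 1 for 0 ≤ i < 2; P(9) = 55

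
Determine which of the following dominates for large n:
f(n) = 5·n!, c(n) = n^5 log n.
Comparing growth rates:
Growth-rate hierarchy: log n ≺ any polynomial ≺ any exponential cⁿ (c>1) ≺ n! ≺ nⁿ.
factorial dominates polynomial degree 5 (with log factor) asymptotically.

f(n) grows faster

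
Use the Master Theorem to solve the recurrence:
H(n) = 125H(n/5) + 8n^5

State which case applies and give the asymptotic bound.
Master Theorem template: H(n) = a·H(n/b) + f(n).
Here: a=125, b=5, f(n)=8n^5
Compute log_b(a) = log_5(125) = 3.
f(n) = 8n^5 = Ω(n^(3+ε)) with ε = 2, and the regularity condition holds (a·f(n/b) = (a/b^5)·f(n) with a/b^5 = 5^-2 < 1). Case 3: H(n) = Θ(f(n)) = Θ(n^5).

Case 3: H(n) = Θ(n^5)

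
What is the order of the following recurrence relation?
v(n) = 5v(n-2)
The order is the largest lag k for which v(n-k) appears. Here the deepest term is v(n-2), so the order is 2.

Order 2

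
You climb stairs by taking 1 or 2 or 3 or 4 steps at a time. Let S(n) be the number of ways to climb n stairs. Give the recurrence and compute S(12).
Condition on the size of the last step (1 to 4): before it there were n-1, …, n-4 stairs climbed, and these cases are disjoint, so S(n) = S(n-1) + S(n-2) + S(n-3) + S(n-4) (order-4 linear recurrence).
Initial conditions by direct count (compositions of i into parts ≤ 4): S(1) = 1; S(2) = 2; S(3) = 4; S(4) = 8.
Iterating the recurrence: S(5) = 15, S(6) = 29, S(7) = 56, S(8) = 108, S(9) = 208, S(10) = 401, S(11) = 773, S(12) = 1490.

S(n) = S(n-1) + S(n-2) + S(n-3) + S(n-4), S(1) = 1, S(2) = 2, S(3) = 4, S(4) = 8; S(12) = 1490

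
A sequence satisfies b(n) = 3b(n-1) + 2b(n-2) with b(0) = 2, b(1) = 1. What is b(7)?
Computing the sequence terms:
2, 1, 7, 23, 83, 295, 1051, 3743

3743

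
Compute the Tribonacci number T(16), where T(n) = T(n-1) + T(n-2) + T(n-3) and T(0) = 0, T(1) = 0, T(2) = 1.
Computing the sequence terms:
0, 0, 1, 1, 2, 4, 7, 13, 24, 44, 81, 149, 274, 504, 927, 1705, 3136

3136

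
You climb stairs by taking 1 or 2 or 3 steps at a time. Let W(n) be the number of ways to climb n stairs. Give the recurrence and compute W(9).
Condition on the size of the last step (1 to 3): before it there were n-1, …, n-3 stairs climbed, and these cases are disjoint, so W(n) = W(n-1) + W(n-2) + W(n-3) (order-3 linear recurrence).
Initial conditions by direct count (compositions of i into parts ≤ 3): W(1) = 1; W(2) = 2; W(3) = 4.
Iterating the recurrence: W(4) = 7, W(5) = 13, W(6) = 24, W(7) = 44, W(8) = 81, W(9) = 149.

W(n) = W(n-1) + W(n-2) + W(n-3), W(1) = 1, W(2) = 2, W(3) = 4; W(9) = 149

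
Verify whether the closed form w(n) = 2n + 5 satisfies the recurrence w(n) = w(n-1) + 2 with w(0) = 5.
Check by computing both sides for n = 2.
From the recurrence with w(0) = 5:
  w(0) = 5, w(1) = 7, w(2) = 9
  so the recurrence gives w(2) = 9.
From the proposed closed form w(n) = 2n + 5:
  w(2) = 9.
Both sides give 9 at n = 2, and the initial condition(s) match, so the closed form is consistent.

Yes, the closed form is correct.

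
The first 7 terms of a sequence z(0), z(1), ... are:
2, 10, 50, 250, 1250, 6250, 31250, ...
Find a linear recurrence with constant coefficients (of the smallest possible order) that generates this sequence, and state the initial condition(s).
Look for the lowest-order linear relation among consecutive terms.
Observation: each term is 5× the previous.
Check at n=2: 5·10 = 50. ✓

z(n) = 5 × z(n-1), z(0) = 2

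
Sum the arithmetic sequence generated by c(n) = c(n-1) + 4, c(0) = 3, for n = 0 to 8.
Computing the sequence terms: 3, 7, 11, 15, 19, 23, 27, 31, 35
Adding these values together:

171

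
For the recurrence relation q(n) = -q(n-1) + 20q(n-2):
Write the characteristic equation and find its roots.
Substitute q(n) = rⁿ and divide through by rⁿ⁻²: r² + r - 20 = 0
Factor: (r - 4)(r + 5) = 0, so r = 4, -5.
General solution: q(n) = A·4ⁿ + B·(-5)ⁿ

Characteristic: r² + r - 20 = 0, Roots: r = 4, -5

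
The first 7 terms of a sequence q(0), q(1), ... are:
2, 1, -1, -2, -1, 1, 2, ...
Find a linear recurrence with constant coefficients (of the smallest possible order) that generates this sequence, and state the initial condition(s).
Look for the lowest-order linear relation among consecutive terms.
Observation: q(n) - 1·q(n-1) - (-1)·q(n-2) = 0 holds for the shown terms, and no order-1 relation q(n) = α·q(n-1) + β fits.
Check at n=3: 1·-1 + (-1)·1 = -2. ✓

q(n) = q(n-1) - q(n-2), q(0) = 2, q(1) = 1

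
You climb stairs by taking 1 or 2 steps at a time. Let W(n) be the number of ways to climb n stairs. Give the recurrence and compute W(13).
Condition on the size of the last step (1 to 2): before it there were n-1, …, n-2 stairs climbed, and these cases are disjoint, so W(n) = W(n-1) + W(n-2) (Fibonacci-type sequence).
Initial conditions by direct count (compositions of i into parts ≤ 2): W(1) = 1; W(2) = 2.
Iterating the recurrence: W(3) = 3, W(4) = 5, W(5) = 8, W(6) = 13, W(7) = 21, W(8) = 34, W(9) = 55, W(10) = 89, W(11) = 144, W(12) = 233, W(13) = 377.

W(n) = W(n-1) + W(n-2), W(1) = 1, W(2) = 2; W(13) = 377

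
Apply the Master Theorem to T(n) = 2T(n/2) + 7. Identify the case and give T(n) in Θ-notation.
Master Theorem template: T(n) = a·T(n/b) + f(n).
Here: a=2, b=2, f(n)=7
Compute log_b(a) = log_2(2) = 1.
f(n) = 7 = O(n^(1-ε)) with ε = 1. Case 1: T(n) = Θ(n^log_b(a)) = Θ(n).

Case 1: T(n) = Θ(n)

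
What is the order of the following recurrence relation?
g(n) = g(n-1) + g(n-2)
The order is the largest lag k for which g(n-k) appears. Here the deepest term is g(n-2), so the order is 2.

Order 2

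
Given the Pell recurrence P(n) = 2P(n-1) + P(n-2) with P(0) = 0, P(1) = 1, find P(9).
Computing the sequence terms:
0, 1, 2, 5, 12, 29, 70, 169, 408, 985

985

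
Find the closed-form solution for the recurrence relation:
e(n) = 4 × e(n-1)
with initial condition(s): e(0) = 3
Recurrence: e(n) = 4 × e(n-1), initial: e(0) = 3.
Each term is 4 times the previous, so this is geometric with ratio 4. After n steps: e(n) = e(0)·4ⁿ = 3·4ⁿ.

e(n) = 3·4ⁿ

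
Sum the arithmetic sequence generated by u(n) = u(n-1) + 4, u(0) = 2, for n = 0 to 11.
Computing the sequence terms: 2, 6, 10, 14, 18, 22, 26, 30, 34, 38, 42, 46
Adding these values together:

288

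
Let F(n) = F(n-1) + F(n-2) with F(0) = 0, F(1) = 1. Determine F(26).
Computing the sequence terms:
0, 1, 1, 2, 3, 5, 8, 13, 21, 34, 55, 89, 144, 233, 377, 610, 987, 1597, 2584, 4181, 6765, 10946, 17711, 28657, 46368, 75025, 121393

121393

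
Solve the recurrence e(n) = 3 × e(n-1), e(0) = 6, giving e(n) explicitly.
Recurrence: e(n) = 3 × e(n-1), initial: e(0) = 6.
Each term is 3 times the previous, so this is geometric with ratio 3. After n steps: e(n) = e(0)·3ⁿ = 6·3ⁿ.

e(n) = 6·3ⁿ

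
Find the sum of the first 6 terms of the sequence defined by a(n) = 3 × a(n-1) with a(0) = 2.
Computing the sequence terms: 2, 6, 18, 54, 162, 486
Adding these values together:

728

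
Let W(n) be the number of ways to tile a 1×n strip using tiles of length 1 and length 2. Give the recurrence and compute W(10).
Condition on the last tile: it has length 1 (leaving a 1×(n-1) strip) or length 2 (leaving a 1×(n-2) strip), so W(n) = W(n-1) + W(n-2) (order-2 linear recurrence).
For 0 ≤ i < 2 only unit tiles fit, so W(i) = 1.
Iterating the recurrence: W(2) = 2, W(3) = 3, W(4) = 5, W(5) = 8, W(6) = 13, W(7) = 21, W(8) = 34, W(9) = 55, W(10) = 89.

W(n) = W(n-1) + W(n-2), with W(i) = 1 for 0 ≤ i < 2; W(10) = 89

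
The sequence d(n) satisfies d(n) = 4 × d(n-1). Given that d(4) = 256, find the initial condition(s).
In general d(n) = 4ⁿ · d(0). At n = 4: d(0) = d(4) / 4^4 = 256 / 256 = 1.

d(0) = 1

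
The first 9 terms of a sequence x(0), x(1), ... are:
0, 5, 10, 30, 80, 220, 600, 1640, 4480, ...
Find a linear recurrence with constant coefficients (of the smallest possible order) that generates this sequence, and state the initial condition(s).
Look for the lowest-order linear relation among consecutive terms.
Observation: x(n) - 2·x(n-1) - (2)·x(n-2) = 0 holds for the shown terms, and no order-1 relation x(n) = α·x(n-1) + β fits.
Check at n=3: 2·10 + (2)·5 = 30. ✓

x(n) = 2x(n-1) + 2x(n-2), x(0) = 0, x(1) = 5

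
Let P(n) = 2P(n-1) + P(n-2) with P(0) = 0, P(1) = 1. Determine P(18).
Computing the sequence terms:
0, 1, 2, 5, 12, 29, 70, 169, 408, 985, 2378, 5741, 13860, 33461, 80782, 195025, 470832, 1136689, 2744210

2744210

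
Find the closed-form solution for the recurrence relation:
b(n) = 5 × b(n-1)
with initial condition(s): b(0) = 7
Recurrence: b(n) = 5 × b(n-1), initial: b(0) = 7.
Each term is 5 times the previous, so this is geometric with ratio 5. After n steps: b(n) = b(0)·5ⁿ = 7·5ⁿ.

b(n) = 7·5ⁿ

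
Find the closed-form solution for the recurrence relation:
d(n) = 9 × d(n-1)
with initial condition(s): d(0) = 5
Recurrence: d(n) = 9 × d(n-1), initial: d(0) = 5.
Each term is 9 times the previous, so this is geometric with ratio 9. After n steps: d(n) = d(0)·9ⁿ = 5·9ⁿ.

d(n) = 5·9ⁿ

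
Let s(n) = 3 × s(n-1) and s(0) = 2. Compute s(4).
Computing step by step:
s(0) = 2
s(1) = 3 × 2 = 6
s(2) = 3 × 6 = 18
s(3) = 3 × 18 = 54
s(4) = 3 × 54 = 162

162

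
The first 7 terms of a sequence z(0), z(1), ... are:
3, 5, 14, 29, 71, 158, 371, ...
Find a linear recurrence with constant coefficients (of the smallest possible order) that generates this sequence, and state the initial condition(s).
Look for the lowest-order linear relation among consecutive terms.
Observation: z(n) - 1·z(n-1) - (3)·z(n-2) = 0 holds for the shown terms, and no order-1 relation z(n) = α·z(n-1) + β fits.
Check at n=3: 1·14 + (3)·5 = 29. ✓

z(n) = z(n-1) + 3z(n-2), z(0) = 3, z(1) = 5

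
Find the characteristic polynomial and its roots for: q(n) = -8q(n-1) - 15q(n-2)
Substitute q(n) = rⁿ and divide through by rⁿ⁻²: r² + 8r + 15 = 0
Factor: (r + 3)(r + 5) = 0, so r = -3, -5.
General solution: q(n) = A·(-3)ⁿ + B·(-5)ⁿ

Characteristic: r² + 8r + 15 = 0, Roots: r = -3, -5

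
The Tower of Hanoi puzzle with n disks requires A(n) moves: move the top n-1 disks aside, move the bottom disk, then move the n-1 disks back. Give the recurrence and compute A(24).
Moving n disks = move the top n-1 disks aside (A(n-1) moves) + move the largest disk (1 move) + move the n-1 disks back on top (A(n-1) moves), so A(n) = 2A(n-1) + 1, with A(1) = 1 (a single disk takes one move).
First terms: 1, 3, 7, 15, 31, 63, … — each is one less than a power of 2. Indeed A(n) + 1 = 2(A(n-1) + 1) with A(1) + 1 = 2, so A(n) + 1 = 2ⁿ and A(n) = 2ⁿ - 1.
Hence A(24) = 2^24 - 1 = 16777216 - 1 = 16777215.

A(n) = 2A(n-1) + 1, A(1) = 1; A(24) = 16777215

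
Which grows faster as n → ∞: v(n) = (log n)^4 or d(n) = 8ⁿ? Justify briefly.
Comparing growth rates:
Growth-rate hierarchy: log n ≺ any polynomial ≺ any exponential cⁿ (c>1) ≺ n! ≺ nⁿ.
exponential base 8 dominates polylogarithmic (log n)^4 asymptotically.

d(n) grows faster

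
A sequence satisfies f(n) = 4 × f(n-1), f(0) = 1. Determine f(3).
Computing step by step:
f(0) = 1
f(1) = 4 × 1 = 4
f(2) = 4 × 4 = 16
f(3) = 4 × 16 = 64

64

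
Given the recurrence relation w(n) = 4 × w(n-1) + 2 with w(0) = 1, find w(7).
Computing step by step:
w(0) = 1
w(1) = 4 × 1 + 2 = 6
w(2) = 4 × 6 + 2 = 26
w(3) = 4 × 26 + 2 = 106
w(4) = 4 × 106 + 2 = 426
w(5) = 4 × 426 + 2 = 1706
w(6) = 4 × 1706 + 2 = 6826
w(7) = 4 × 6826 + 2 = 27306

27306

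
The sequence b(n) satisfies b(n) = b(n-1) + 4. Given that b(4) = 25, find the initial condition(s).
b(4) = b(0) + 4·4, so b(0) = 25 - 16 = 9.

b(0) = 9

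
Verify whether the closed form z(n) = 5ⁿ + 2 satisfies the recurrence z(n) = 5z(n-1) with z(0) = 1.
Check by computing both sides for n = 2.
From the recurrence with z(0) = 1:
  z(0) = 1, z(1) = 5, z(2) = 25
  so the recurrence gives z(2) = 25.
From the proposed closed form z(n) = 5ⁿ + 2:
  z(2) = 27.
The recurrence gives 25 but the closed form gives 27, so the closed form does not satisfy the recurrence.

No, the closed form is incorrect.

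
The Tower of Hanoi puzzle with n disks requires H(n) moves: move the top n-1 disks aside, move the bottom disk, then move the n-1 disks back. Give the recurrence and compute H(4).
Moving n disks = move the top n-1 disks aside (H(n-1) moves) + move the largest disk (1 move) + move the n-1 disks back on top (H(n-1) moves), so H(n) = 2H(n-1) + 1, with H(1) = 1 (a single disk takes one move).
First terms: 1, 3, 7, 15, … — each is one less than a power of 2. Indeed H(n) + 1 = 2(H(n-1) + 1) with H(1) + 1 = 2, so H(n) + 1 = 2ⁿ and H(n) = 2ⁿ - 1.
Hence H(4) = 2^4 - 1 = 16 - 1 = 15.

H(n) = 2H(n-1) + 1, H(1) = 1; H(4) = 15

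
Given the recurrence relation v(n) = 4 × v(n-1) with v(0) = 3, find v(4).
Computing step by step:
v(0) = 3
v(1) = 4 × 3 = 12
v(2) = 4 × 12 = 48
v(3) = 4 × 48 = 192
v(4) = 4 × 192 = 768

768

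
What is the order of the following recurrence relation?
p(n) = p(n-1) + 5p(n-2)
The order is the largest lag k for which p(n-k) appears. Here the deepest term is p(n-2), so the order is 2.

Order 2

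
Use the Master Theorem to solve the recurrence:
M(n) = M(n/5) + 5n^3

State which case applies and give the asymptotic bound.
Master Theorem template: M(n) = a·M(n/b) + f(n).
Here: a=1, b=5, f(n)=5n^3
Compute log_b(a) = log_5(1) = 0.
f(n) = 5n^3 = Ω(n^(0+ε)) with ε = 3, and the regularity condition holds (a·f(n/b) = (a/b^3)·f(n) with a/b^3 = 5^-3 < 1). Case 3: M(n) = Θ(f(n)) = Θ(n^3).

Case 3: M(n) = Θ(n^3)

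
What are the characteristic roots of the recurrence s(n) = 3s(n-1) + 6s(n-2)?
Substitute s(n) = rⁿ and divide through by rⁿ⁻²: r² - 3r - 6 = 0
Discriminant: 3² + 4·6 = 33, not a perfect square, so by the quadratic formula r = (3 ± √33)/2.
General solution: s(n) = A·r₁ⁿ + B·r₂ⁿ where r₁,r₂ = (3 ± √33)/2

Characteristic: r² - 3r - 6 = 0, Roots: r = (3 ± √33)/2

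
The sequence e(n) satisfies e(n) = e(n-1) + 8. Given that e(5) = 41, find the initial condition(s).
e(5) = e(0) + 5·8, so e(0) = 41 - 40 = 1.

e(0) = 1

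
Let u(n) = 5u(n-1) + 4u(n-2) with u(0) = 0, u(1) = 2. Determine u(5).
Computing the sequence terms:
0, 2, 10, 58, 330, 1882

1882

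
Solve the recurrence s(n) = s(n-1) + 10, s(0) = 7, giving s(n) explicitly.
Recurrence: s(n) = s(n-1) + 10, initial: s(0) = 7.
Each step adds 10, so s(n) = s(0) + 10n = 10n + 7.

s(n) = 10n + 7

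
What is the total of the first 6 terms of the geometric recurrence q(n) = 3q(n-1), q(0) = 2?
Computing the sequence terms: 2, 6, 18, 54, 162, 486
Adding these values together:

728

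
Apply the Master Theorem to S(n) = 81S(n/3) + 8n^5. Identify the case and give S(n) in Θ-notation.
Master Theorem template: S(n) = a·S(n/b) + f(n).
Here: a=81, b=3, f(n)=8n^5
Compute log_b(a) = log_3(81) = 4.
f(n) = 8n^5 = Ω(n^(4+ε)) with ε = 1, and the regularity condition holds (a·f(n/b) = (a/b^5)·f(n) with a/b^5 = 3^-1 < 1). Case 3: S(n) = Θ(f(n)) = Θ(n^5).

Case 3: S(n) = Θ(n^5)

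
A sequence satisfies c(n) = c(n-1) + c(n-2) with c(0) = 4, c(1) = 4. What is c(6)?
Computing the sequence terms:
4, 4, 8, 12, 20, 32, 52

52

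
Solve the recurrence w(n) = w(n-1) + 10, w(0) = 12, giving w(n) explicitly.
Recurrence: w(n) = w(n-1) + 10, initial: w(0) = 12.
Each step adds 10, so w(n) = w(0) + 10n = 10n + 12.

w(n) = 10n + 12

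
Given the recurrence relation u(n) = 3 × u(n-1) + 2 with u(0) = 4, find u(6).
Computing step by step:
u(0) = 4
u(1) = 3 × 4 + 2 = 14
u(2) = 3 × 14 + 2 = 44
u(3) = 3 × 44 + 2 = 134
u(4) = 3 × 134 + 2 = 404
u(5) = 3 × 404 + 2 = 1214
u(6) = 3 × 1214 + 2 = 3644

3644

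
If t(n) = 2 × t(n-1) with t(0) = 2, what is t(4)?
Computing step by step:
t(0) = 2
t(1) = 2 × 2 = 4
t(2) = 2 × 4 = 8
t(3) = 2 × 8 = 16
t(4) = 2 × 16 = 32

32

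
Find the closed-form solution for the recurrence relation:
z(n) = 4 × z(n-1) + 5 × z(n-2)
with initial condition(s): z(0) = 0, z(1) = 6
Recurrence: z(n) = 4 × z(n-1) + 5 × z(n-2), initial: z(0) = 0, z(1) = 6.
Characteristic equation: r² - 4r - 5 = 0, which factors as (r - 5)(r + 1) = 0, so r = 5, -1. General solution z(n) = A·5ⁿ + B·(-1)ⁿ. From z(0) = 0: A + B = 0. From z(1) = 6: 5A - 1B = 6. Solving gives A = 1, B = -1.

z(n) = 5ⁿ - (-1)ⁿ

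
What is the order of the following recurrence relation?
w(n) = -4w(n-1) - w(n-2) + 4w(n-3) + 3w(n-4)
The order is the largest lag k for which w(n-k) appears. Here the deepest term is w(n-4), so the order is 4.

Order 4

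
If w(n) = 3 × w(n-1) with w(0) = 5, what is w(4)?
Computing step by step:
w(0) = 5
w(1) = 3 × 5 = 15
w(2) = 3 × 15 = 45
w(3) = 3 × 45 = 135
w(4) = 3 × 135 = 405

405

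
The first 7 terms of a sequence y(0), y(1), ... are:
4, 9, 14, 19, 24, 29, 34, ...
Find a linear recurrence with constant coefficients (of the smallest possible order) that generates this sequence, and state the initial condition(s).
Look for the lowest-order linear relation among consecutive terms.
Observation: consecutive differences are constant (= 5).
Check at n=2: 1·9 + 5 = 14. ✓

y(n) = y(n-1) + 5, y(0) = 4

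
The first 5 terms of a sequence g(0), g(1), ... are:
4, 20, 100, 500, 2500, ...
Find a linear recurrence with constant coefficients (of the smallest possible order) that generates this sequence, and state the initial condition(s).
Look for the lowest-order linear relation among consecutive terms.
Observation: each term is 5× the previous.
Check at n=2: 5·20 = 100. ✓

g(n) = 5 × g(n-1), g(0) = 4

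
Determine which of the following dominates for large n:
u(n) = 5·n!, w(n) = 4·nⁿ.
Comparing growth rates:
Growth-rate hierarchy: log n ≺ any polynomial ≺ any exponential cⁿ (c>1) ≺ n! ≺ nⁿ.
super-exponential nⁿ dominates factorial asymptotically.

w(n) grows faster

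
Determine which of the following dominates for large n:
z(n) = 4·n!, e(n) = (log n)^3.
Comparing growth rates:
Growth-rate hierarchy: log n ≺ any polynomial ≺ any exponential cⁿ (c>1) ≺ n! ≺ nⁿ.
factorial dominates polylogarithmic (log n)^3 asymptotically.

z(n) grows faster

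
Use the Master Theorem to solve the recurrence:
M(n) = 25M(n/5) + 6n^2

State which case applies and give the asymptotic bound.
Master Theorem template: M(n) = a·M(n/b) + f(n).
Here: a=25, b=5, f(n)=6n^2
Compute log_b(a) = log_5(25) = 2.
f(n) = 6n^2 = Θ(n^2). Case 2: M(n) = Θ(n^2 log n).

Case 2: M(n) = Θ(n^2 log n)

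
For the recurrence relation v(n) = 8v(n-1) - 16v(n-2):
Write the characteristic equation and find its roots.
Substitute v(n) = rⁿ and divide through by rⁿ⁻²: r² - 8r + 16 = 0
Factor: (r - 4)² = 0, so r = 4 (double root).
General solution: v(n) = (A + Bn)·4ⁿ

Characteristic: r² - 8r + 16 = 0, Roots: r = 4 (double root)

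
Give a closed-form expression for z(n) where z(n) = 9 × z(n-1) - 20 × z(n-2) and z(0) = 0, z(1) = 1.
Recurrence: z(n) = 9 × z(n-1) - 20 × z(n-2), initial: z(0) = 0, z(1) = 1.
Characteristic equation: r² - 9r + 20 = 0, which factors as (r - 5)(r - 4) = 0, so r = 5, 4. General solution z(n) = A·5ⁿ + B·4ⁿ. From z(0) = 0: A + B = 0. From z(1) = 1: 5A + 4B = 1. Solving gives A = 1, B = -1.

z(n) = 5ⁿ - 4ⁿ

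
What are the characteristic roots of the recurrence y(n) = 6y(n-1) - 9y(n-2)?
Substitute y(n) = rⁿ and divide through by rⁿ⁻²: r² - 6r + 9 = 0
Factor: (r - 3)² = 0, so r = 3 (double root).
General solution: y(n) = (A + Bn)·3ⁿ

Characteristic: r² - 6r + 9 = 0, Roots: r = 3 (double root)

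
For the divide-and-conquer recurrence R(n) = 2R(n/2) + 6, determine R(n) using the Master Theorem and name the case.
Master Theorem template: R(n) = a·R(n/b) + f(n).
Here: a=2, b=2, f(n)=6
Compute log_b(a) = log_2(2) = 1.
f(n) = 6 = O(n^(1-ε)) with ε = 1. Case 1: R(n) = Θ(n^log_b(a)) = Θ(n).

Case 1: R(n) = Θ(n)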